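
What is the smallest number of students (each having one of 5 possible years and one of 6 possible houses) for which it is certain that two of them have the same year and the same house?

31

There are 5 × 6 = 30 (year, house) combinations acting as pigeonholes.
With 30 students we could place one in each, avoiding any repeat.
One more forces some (year, house) pair to hold 2, so 30 + 1 = 31.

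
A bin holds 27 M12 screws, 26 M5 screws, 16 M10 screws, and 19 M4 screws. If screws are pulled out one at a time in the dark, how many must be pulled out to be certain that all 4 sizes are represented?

The hardest size to obtain is M10: we could draw every other screw first — 88 − 16 = 72 screws — without a single M10 one.
The next draw must be M10, so 72 + 1 = 73.

73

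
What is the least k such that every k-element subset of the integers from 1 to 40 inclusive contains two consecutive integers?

21

Partition {1, …, 40} into 20 pairs: {1,2}, {3,4}, …, {39,40}.
Choosing 20 integers — say the 20 even numbers 2, 4, …, 40 — takes one from each pair and avoids the property.
Choosing 21 forces two into the same pair by pigeonhole, and those are consecutive. So 21.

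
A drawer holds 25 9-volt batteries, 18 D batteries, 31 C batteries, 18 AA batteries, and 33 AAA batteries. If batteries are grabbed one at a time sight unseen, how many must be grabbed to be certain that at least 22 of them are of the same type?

100

Treat the 5 types as pigeonholes.
In the worst case we take at most 21 of each type, but all 18 D and all 18 AA (fewer than 21), giving 21 + 18 + 21 + 18 + 21 = 99.
One more battery then forces some type to 22, so 99 + 1 = 100.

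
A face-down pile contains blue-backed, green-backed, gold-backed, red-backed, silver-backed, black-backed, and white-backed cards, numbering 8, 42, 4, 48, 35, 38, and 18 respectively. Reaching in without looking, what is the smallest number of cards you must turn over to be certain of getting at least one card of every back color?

190

The hardest back color to obtain is gold-backed: we could draw every other card first — 193 − 4 = 189 cards — without a single gold-backed one.
The next draw must be gold-backed, so 189 + 1 = 190.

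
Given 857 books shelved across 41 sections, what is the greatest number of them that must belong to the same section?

21

If each of the 41 sections held at most 20, the total would be at most 41 × 20 = 820 < 857, a contradiction.
So at least one holds ⌈857/41⌉ = 21.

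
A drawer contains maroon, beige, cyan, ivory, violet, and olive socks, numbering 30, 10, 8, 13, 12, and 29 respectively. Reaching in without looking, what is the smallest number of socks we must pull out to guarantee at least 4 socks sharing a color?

The worst case takes 3 socks of each color without reaching 4 of any: 6 × 3 = 18.
The next sock must bring some color to 4, so 18 + 1 = 19.

19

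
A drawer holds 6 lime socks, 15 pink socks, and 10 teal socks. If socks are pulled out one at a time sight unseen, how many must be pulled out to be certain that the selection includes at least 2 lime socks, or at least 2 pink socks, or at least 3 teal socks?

5

The worst case stops just short of every target: 1 lime, 1 pink, 2 teal — 1 + 1 + 2 = 4 socks.
One more sock must push some color to its target, so 4 + 1 = 5.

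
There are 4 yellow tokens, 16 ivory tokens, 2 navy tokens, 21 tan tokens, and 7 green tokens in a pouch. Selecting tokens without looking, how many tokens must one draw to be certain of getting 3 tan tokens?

To avoid tan tokens as long as possible, exhaust the other 4 colors first.
The worst case draws every non-tan token first: 4 + 16 + 2 + 7 = 29.
The next 3 draws are then forced to be tan, giving 29 + 3 = 32.

32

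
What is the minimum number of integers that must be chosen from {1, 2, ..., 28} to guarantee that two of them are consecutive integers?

Partition {1, …, 28} into 14 pairs: {1,2}, {3,4}, …, {27,28}.
Choosing 14 integers — say the 14 even numbers 2, 4, …, 28 — takes one from each pair and avoids the property.
Choosing 15 forces two into the same pair by pigeonhole, and those are consecutive. So 15.

15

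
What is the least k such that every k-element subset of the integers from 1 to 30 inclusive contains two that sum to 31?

Partition {1, …, 30} into 15 pairs: {1,30}, {2,29}, …, {15,16}.
Choosing 15 integers — say the integers 1 through 15 — takes one from each pair and avoids the property.
Choosing 16 forces two into the same pair by pigeonhole, and those sum to 31. So 16.

16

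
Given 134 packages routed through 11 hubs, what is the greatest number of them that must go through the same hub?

If each of the 11 hubs held at most 12, the total would be at most 11 × 12 = 132 < 134, a contradiction.
So at least one holds ⌈134/11⌉ = 13.

13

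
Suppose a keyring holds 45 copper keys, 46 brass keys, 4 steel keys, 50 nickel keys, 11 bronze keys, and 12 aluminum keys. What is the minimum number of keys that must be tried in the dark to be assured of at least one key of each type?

The hardest type to obtain is steel: we could draw every other key first — 168 − 4 = 164 keys — without a single steel one.
The next draw must be steel, so 164 + 1 = 165.

165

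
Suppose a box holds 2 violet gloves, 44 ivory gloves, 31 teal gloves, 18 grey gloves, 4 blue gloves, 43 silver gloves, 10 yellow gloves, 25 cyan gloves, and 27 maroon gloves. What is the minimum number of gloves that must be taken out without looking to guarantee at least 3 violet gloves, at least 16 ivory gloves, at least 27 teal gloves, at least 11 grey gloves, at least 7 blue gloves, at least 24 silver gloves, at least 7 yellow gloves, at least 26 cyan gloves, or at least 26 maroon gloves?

Each of the 9 colors has its own threshold; avoid all of them simultaneously.
The worst case stops just short of every target: 2 violet, 15 ivory, 26 teal, 10 grey, all 4 blue, 23 silver, 6 yellow, 25 cyan, 25 maroon — 2 + 15 + 26 + 10 + 4 + 23 + 6 + 25 + 25 = 136 gloves.
One more glove must push some color to its target, so 136 + 1 = 137.

137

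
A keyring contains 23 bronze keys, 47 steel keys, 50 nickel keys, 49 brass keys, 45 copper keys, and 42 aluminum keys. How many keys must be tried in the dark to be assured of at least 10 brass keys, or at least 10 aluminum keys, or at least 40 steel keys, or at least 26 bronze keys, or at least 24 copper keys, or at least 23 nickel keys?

126

The worst case stops just short of every target: all 23 bronze, 39 steel, 22 nickel, 9 brass, 23 copper, 9 aluminum — 23 + 39 + 22 + 9 + 23 + 9 = 125 keys.
One more key must push some type to its target, so 125 + 1 = 126.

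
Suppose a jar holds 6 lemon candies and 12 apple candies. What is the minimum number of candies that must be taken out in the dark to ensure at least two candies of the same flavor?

The worst case takes 1 candy of each flavor without reaching 2 of any: 2 × 1 = 2.
The next candy must bring some flavor to 2, so 2 + 1 = 3.

3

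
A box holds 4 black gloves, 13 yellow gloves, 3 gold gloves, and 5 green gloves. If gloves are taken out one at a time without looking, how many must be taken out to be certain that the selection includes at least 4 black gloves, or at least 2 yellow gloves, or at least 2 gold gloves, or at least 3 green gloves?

8

Each of the 4 colors has its own threshold; avoid all of them simultaneously.
The worst case stops just short of every target: 3 black, 1 yellow, 1 gold, 2 green — 3 + 1 + 1 + 2 = 7 gloves.
One more glove must push some color to its target, so 7 + 1 = 8.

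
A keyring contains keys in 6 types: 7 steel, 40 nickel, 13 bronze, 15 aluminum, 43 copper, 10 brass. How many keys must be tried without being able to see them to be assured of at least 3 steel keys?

124

The worst case draws every non-steel key first: 40 + 13 + 15 + 43 + 10 = 121.
The next 3 draws are then forced to be steel, giving 121 + 3 = 124.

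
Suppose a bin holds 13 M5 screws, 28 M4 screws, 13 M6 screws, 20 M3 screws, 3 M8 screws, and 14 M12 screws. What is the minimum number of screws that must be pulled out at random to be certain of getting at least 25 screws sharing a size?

88

In the worst case we take at most 24 of each size, but all 13 M5, all 13 M6, all 20 M3, all 3 M8, and all 14 M12 (fewer than 24), giving 13 + 24 + 13 + 20 + 3 + 14 = 87.
One more screw then forces some size to 25, so 87 + 1 = 88.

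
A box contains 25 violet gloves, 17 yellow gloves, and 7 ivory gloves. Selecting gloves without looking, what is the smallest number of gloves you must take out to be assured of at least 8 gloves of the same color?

22

The worst case takes 7 gloves of each color without reaching 8 of any: 3 × 7 = 21.
The next glove must bring some color to 8, so 21 + 1 = 22.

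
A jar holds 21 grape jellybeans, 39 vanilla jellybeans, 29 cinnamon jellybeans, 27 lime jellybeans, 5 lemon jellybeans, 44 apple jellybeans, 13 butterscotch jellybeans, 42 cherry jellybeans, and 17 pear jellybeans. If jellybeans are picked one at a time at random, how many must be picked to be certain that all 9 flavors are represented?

233

The hardest flavor to obtain is lemon: we could draw every other jellybean first — 237 − 5 = 232 jellybeans — without a single lemon one.
The next draw must be lemon, so 232 + 1 = 233.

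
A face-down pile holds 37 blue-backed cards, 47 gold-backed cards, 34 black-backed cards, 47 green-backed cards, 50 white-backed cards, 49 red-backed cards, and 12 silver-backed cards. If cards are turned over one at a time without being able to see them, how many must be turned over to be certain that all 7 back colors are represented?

The hardest back color to obtain is silver-backed: we could draw every other card first — 276 − 12 = 264 cards — without a single silver-backed one.
The next draw must be silver-backed, so 264 + 1 = 265.

265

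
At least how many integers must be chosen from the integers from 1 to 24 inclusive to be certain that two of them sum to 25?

13

Partition {1, …, 24} into 12 pairs: {1,24}, {2,23}, …, {12,13}.
Choosing 12 integers — say the integers 1 through 12 — takes one from each pair and avoids the property.
Choosing 13 forces two into the same pair by pigeonhole, and those sum to 25. So 13.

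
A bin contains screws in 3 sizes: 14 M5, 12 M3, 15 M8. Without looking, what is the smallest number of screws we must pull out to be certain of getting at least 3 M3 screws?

32

To avoid M3 screws as long as possible, exhaust the other 2 sizes first.
The worst case draws every non-M3 screw first: 14 + 15 = 29.
The next 3 draws are then forced to be M3, giving 29 + 3 = 32.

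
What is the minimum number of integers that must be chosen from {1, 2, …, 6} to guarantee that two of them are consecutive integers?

4

Partition {1, …, 6} into 3 pairs: {1,2}, {3,4}, …, {5,6}.
Choosing 3 integers — say the 3 even numbers 2, 4, …, 6 — takes one from each pair and avoids the property.
Choosing 4 forces two into the same pair by pigeonhole, and those are consecutive. So 4.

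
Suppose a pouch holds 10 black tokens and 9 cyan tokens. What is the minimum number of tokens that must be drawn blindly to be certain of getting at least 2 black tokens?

The worst case draws every non-black token first: 9.
The next 2 draws are then forced to be black, giving 9 + 2 = 11.

11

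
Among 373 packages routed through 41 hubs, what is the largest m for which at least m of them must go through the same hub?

10

If each of the 41 hubs held at most 9, the total would be at most 41 × 9 = 369 < 373, a contradiction.
So at least one holds ⌈373/41⌉ = 10.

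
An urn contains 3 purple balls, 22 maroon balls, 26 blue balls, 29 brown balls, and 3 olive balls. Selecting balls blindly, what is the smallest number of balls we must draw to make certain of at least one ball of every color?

81

The hardest color to obtain is purple: we could draw every other ball first — 83 − 3 = 80 balls — without a single purple one.
The next draw must be purple, so 80 + 1 = 81.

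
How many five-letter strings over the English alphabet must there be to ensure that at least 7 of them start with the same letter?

157

There are 26 possible first letters acting as pigeonholes.
With 26 × 6 = 156 five-letter strings over the English alphabet we could place exactly 6 in each, with no class reaching 7.
One more forces some class to hold 7, so 156 + 1 = 157.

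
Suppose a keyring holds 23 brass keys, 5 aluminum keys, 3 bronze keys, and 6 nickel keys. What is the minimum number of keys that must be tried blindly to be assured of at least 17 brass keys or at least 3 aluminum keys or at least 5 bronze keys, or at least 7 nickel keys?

Each of the 4 types has its own threshold; avoid all of them simultaneously.
The worst case stops just short of every target: 16 brass, 2 aluminum, all 3 bronze, 6 nickel — 16 + 2 + 3 + 6 = 27 keys.
One more key must push some type to its target, so 27 + 1 = 28.

28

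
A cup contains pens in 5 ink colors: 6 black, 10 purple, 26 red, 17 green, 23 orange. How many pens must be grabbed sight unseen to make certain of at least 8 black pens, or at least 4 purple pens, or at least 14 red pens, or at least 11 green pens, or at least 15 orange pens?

47

Each of the 5 ink colors has its own threshold; avoid all of them simultaneously.
The worst case stops just short of every target: all 6 black, 3 purple, 13 red, 10 green, 14 orange — 6 + 3 + 13 + 10 + 14 = 46 pens.
One more pen must push some ink color to its target, so 46 + 1 = 47.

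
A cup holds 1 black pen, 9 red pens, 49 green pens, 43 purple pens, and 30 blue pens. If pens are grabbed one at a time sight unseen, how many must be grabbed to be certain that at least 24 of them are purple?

113

To avoid purple pens as long as possible, exhaust the other 4 ink colors first.
The worst case draws every non-purple pen first: 1 + 9 + 49 + 30 = 89.
The next 24 draws are then forced to be purple, giving 89 + 24 = 113.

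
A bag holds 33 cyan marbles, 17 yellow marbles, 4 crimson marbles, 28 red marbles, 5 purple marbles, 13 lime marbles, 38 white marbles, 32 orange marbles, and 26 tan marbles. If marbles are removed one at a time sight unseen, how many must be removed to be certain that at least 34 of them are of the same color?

192

Treat the 9 colors as pigeonholes.
In the worst case we take at most 33 of each color, but all 17 yellow, all 4 crimson, all 28 red, all 5 purple, all 13 lime, all 32 orange, and all 26 tan (fewer than 33), giving 33 + 17 + 4 + 28 + 5 + 13 + 33 + 32 + 26 = 191.
One more marble then forces some color to 34, so 191 + 1 = 192.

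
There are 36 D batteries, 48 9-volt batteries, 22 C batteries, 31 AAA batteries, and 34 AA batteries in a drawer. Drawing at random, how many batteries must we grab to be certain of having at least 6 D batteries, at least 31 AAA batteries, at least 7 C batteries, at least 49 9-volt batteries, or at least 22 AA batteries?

The worst case stops just short of every target: 5 D, 48 9-volt, 6 C, 30 AAA, 21 AA — 5 + 48 + 6 + 30 + 21 = 110 batteries.
One more battery must push some type to its target, so 110 + 1 = 111.

111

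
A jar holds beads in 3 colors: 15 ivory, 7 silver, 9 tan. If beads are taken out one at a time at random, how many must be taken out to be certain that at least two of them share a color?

Treat the 3 colors as pigeonholes.
The worst case takes 1 bead of each color without reaching 2 of any: 3 × 1 = 3.
The next bead must bring some color to 2, so 3 + 1 = 4.

4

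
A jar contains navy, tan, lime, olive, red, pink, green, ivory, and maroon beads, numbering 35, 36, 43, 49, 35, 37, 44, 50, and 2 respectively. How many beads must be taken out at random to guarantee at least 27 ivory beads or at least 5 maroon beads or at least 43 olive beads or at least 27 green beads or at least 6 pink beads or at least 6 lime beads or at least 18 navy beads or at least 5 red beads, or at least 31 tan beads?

The worst case stops just short of every target: 17 navy, 30 tan, 5 lime, 42 olive, 4 red, 5 pink, 26 green, 26 ivory, all 2 maroon — 17 + 30 + 5 + 42 + 4 + 5 + 26 + 26 + 2 = 157 beads.
One more bead must push some color to its target, so 157 + 1 = 158.

158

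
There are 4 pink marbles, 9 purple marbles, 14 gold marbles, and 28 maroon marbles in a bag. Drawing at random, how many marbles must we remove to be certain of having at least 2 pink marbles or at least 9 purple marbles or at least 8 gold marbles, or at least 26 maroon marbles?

42

The worst case stops just short of every target: 1 pink, 8 purple, 7 gold, 25 maroon — 1 + 8 + 7 + 25 = 41 marbles.
One more marble must push some color to its target, so 41 + 1 = 42.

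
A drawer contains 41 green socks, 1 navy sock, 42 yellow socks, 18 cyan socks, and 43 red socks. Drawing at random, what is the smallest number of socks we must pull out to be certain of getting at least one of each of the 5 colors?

145

The hardest color to obtain is navy: we could draw every other sock first — 145 − 1 = 144 socks — without a single navy one.
The next draw must be navy, so 144 + 1 = 145.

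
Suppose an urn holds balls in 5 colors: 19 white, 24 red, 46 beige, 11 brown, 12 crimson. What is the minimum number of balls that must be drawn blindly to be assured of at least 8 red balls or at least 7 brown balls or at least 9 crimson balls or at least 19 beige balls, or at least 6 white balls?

45

Each of the 5 colors has its own threshold; avoid all of them simultaneously.
The worst case stops just short of every target: 5 white, 7 red, 18 beige, 6 brown, 8 crimson — 5 + 7 + 18 + 6 + 8 = 44 balls.
One more ball must push some color to its target, so 44 + 1 = 45.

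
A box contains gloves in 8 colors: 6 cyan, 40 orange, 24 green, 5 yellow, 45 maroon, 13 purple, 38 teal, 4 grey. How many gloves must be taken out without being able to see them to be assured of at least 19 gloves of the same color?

In the worst case we take at most 18 of each color, but all 6 cyan, all 5 yellow, all 13 purple, and all 4 grey (fewer than 18), giving 6 + 18 + 18 + 5 + 18 + 13 + 18 + 4 = 100.
One more glove then forces some color to 19, so 100 + 1 = 101.

101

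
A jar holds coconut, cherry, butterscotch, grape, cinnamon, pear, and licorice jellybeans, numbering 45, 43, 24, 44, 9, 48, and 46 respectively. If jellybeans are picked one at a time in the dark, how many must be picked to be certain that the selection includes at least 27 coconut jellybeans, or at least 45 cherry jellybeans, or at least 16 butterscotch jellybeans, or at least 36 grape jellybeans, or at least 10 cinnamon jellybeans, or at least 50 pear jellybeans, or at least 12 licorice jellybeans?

The worst case stops just short of every target: 26 coconut, all 43 cherry, 15 butterscotch, 35 grape, 9 cinnamon, all 48 pear, 11 licorice — 26 + 43 + 15 + 35 + 9 + 48 + 11 = 187 jellybeans.
One more jellybean must push some flavor to its target, so 187 + 1 = 188.

188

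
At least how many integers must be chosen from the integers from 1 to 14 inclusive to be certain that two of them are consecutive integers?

8

Partition {1, …, 14} into 7 pairs: {1,2}, {3,4}, …, {13,14}.
Choosing 7 integers — say the 7 even numbers 2, 4, …, 14 — takes one from each pair and avoids the property.
Choosing 8 forces two into the same pair by pigeonhole, and those are consecutive. So 8.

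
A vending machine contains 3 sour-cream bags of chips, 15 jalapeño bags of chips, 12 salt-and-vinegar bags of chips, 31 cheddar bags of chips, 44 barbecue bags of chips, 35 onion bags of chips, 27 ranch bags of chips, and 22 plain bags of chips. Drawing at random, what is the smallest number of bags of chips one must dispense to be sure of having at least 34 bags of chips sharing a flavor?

In the worst case we take at most 33 of each flavor, but all 3 sour-cream, all 15 jalapeño, all 12 salt-and-vinegar, all 31 cheddar, all 27 ranch, and all 22 plain (fewer than 33), giving 3 + 15 + 12 + 31 + 33 + 33 + 27 + 22 = 176.
One more bag of chips then forces some flavor to 34, so 176 + 1 = 177.

177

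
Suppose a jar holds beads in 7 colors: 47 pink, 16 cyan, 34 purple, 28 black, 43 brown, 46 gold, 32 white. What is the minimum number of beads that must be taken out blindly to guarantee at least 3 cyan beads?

233

The worst case draws every non-cyan bead first: 47 + 34 + 28 + 43 + 46 + 32 = 230.
The next 3 draws are then forced to be cyan, giving 230 + 3 = 233.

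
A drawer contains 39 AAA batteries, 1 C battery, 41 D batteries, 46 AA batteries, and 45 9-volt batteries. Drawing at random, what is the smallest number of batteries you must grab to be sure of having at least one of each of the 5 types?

The hardest type to obtain is C: we could draw every other battery first — 172 − 1 = 171 batteries — without a single C one.
The next draw must be C, so 171 + 1 = 172.

172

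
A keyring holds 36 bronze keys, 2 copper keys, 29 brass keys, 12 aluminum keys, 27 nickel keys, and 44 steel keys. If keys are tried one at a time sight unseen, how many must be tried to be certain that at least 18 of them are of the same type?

In the worst case we take at most 17 of each type, but all 2 copper and all 12 aluminum (fewer than 17), giving 17 + 2 + 17 + 12 + 17 + 17 = 82.
One more key then forces some type to 18, so 82 + 1 = 83.

83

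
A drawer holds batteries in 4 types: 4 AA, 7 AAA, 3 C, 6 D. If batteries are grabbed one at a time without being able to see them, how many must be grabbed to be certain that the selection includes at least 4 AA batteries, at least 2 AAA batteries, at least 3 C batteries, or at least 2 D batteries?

8

The worst case stops just short of every target: 3 AA, 1 AAA, 2 C, 1 D — 3 + 1 + 2 + 1 = 7 batteries.
One more battery must push some type to its target, so 7 + 1 = 8.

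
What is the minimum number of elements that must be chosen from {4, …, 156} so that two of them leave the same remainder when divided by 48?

Use the pigeonhole principle on residue classes: group the integers by remainder mod 48; there are 48 residue classes, each nonempty in this range.
Choosing one from each class (48 integers) avoids any shared remainder.
One more choice must repeat a class, so two differ by a multiple of 48. Hence 48 + 1 = 49.

49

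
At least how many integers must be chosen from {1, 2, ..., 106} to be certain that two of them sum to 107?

Partition {1, …, 106} into 53 pairs: {1,106}, {2,105}, …, {53,54}.
Choosing 53 integers — say the integers 1 through 53 — takes one from each pair and avoids the property.
Choosing 54 forces two into the same pair by pigeonhole, and those sum to 107. So 54.

54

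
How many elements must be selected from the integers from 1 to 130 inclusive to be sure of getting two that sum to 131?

66

Partition {1, …, 130} into 65 pairs: {1,130}, {2,129}, …, {65,66}.
Choosing 65 integers — say the integers 1 through 65 — takes one from each pair and avoids the property.
Choosing 66 forces two into the same pair by pigeonhole, and those sum to 131. So 66.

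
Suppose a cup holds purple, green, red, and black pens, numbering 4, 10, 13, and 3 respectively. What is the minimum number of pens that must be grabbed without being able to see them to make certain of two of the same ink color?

The worst case takes 1 pen of each ink color without reaching 2 of any: 4 × 1 = 4.
The next pen must bring some ink color to 2, so 4 + 1 = 5.

5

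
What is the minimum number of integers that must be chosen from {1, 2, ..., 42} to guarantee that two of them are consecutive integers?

22

Partition {1, …, 42} into 21 pairs: {1,2}, {3,4}, …, {41,42}.
Choosing 21 integers — say the 21 even numbers 2, 4, …, 42 — takes one from each pair and avoids the property.
Choosing 22 forces two into the same pair by pigeonhole, and those are consecutive. So 22.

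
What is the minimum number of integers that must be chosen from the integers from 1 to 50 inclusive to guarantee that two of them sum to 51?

Partition {1, …, 50} into 25 pairs: {1,50}, {2,49}, …, {25,26}.
Choosing 25 integers — say the integers 1 through 25 — takes one from each pair and avoids the property.
Choosing 26 forces two into the same pair by pigeonhole, and those sum to 51. So 26.

26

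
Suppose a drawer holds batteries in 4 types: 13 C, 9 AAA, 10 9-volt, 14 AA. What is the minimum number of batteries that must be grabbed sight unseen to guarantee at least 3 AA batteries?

35

The worst case draws every non-AA battery first: 13 + 9 + 10 = 32.
The next 3 draws are then forced to be AA, giving 32 + 3 = 35.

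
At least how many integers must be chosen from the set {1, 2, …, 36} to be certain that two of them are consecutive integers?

Partition {1, …, 36} into 18 pairs: {1,2}, {3,4}, …, {35,36}.
Choosing 18 integers — say the 18 even numbers 2, 4, …, 36 — takes one from each pair and avoids the property.
Choosing 19 forces two into the same pair by pigeonhole, and those are consecutive. So 19.

19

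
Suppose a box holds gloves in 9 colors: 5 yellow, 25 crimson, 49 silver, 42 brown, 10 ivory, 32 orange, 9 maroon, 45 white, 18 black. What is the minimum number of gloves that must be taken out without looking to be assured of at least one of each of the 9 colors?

The hardest color to obtain is yellow: we could draw every other glove first — 235 − 5 = 230 gloves — without a single yellow one.
The next draw must be yellow, so 230 + 1 = 231.

231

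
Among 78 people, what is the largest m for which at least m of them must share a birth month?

There are 12 months of the year, which serve as the pigeonholes.
If each of the 12 months of the year held at most 6, the total would be at most 12 × 6 = 72 < 78, a contradiction.
So at least one holds ⌈78/12⌉ = 7.

7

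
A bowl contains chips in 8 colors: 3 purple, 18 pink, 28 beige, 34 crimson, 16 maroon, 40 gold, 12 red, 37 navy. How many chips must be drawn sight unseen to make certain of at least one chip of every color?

186

The hardest color to obtain is purple: we could draw every other chip first — 188 − 3 = 185 chips — without a single purple one.
The next draw must be purple, so 185 + 1 = 186.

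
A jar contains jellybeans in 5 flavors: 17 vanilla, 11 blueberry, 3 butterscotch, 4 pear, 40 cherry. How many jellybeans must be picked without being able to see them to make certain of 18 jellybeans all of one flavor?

In the worst case we take at most 17 of each flavor, but all 11 blueberry, all 3 butterscotch, and all 4 pear (fewer than 17), giving 17 + 11 + 3 + 4 + 17 = 52.
One more jellybean then forces some flavor to 18, so 52 + 1 = 53.

53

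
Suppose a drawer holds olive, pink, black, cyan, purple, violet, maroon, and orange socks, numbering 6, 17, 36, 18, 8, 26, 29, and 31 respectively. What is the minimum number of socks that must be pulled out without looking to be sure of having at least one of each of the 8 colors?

The hardest color to obtain is olive: we could draw every other sock first — 171 − 6 = 165 socks — without a single olive one.
The next draw must be olive, so 165 + 1 = 166.

166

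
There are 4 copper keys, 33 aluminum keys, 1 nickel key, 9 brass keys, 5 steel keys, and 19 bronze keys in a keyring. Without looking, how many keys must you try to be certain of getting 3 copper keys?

To avoid copper keys as long as possible, exhaust the other 5 types first.
The worst case draws every non-copper key first: 33 + 1 + 9 + 5 + 19 = 67.
The next 3 draws are then forced to be copper, giving 67 + 3 = 70.

70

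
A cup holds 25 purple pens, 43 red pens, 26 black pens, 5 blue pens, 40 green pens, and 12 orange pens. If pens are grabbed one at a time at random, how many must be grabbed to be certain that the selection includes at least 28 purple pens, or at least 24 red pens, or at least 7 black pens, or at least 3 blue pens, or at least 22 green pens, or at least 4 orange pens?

Each of the 6 ink colors has its own threshold; avoid all of them simultaneously.
The worst case stops just short of every target: all 25 purple, 23 red, 6 black, 2 blue, 21 green, 3 orange — 25 + 23 + 6 + 2 + 21 + 3 = 80 pens.
One more pen must push some ink color to its target, so 80 + 1 = 81.

81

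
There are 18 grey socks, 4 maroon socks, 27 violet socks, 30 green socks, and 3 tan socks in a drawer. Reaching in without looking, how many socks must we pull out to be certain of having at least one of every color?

80

The hardest color to obtain is tan: we could draw every other sock first — 82 − 3 = 79 socks — without a single tan one.
The next draw must be tan, so 79 + 1 = 80.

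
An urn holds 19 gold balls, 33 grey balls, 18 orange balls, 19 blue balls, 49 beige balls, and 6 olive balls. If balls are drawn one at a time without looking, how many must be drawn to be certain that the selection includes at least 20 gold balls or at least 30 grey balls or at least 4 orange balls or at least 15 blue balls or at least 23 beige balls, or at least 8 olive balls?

The worst case stops just short of every target: 19 gold, 29 grey, 3 orange, 14 blue, 22 beige, all 6 olive — 19 + 29 + 3 + 14 + 22 + 6 = 93 balls.
One more ball must push some color to its target, so 93 + 1 = 94.

94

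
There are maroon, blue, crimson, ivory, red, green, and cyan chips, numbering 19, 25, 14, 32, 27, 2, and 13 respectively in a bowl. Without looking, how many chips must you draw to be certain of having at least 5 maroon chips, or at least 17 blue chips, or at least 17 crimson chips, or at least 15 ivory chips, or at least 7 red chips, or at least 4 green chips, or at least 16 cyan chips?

Each of the 7 colors has its own threshold; avoid all of them simultaneously.
The worst case stops just short of every target: 4 maroon, 16 blue, all 14 crimson, 14 ivory, 6 red, all 2 green, all 13 cyan — 4 + 16 + 14 + 14 + 6 + 2 + 13 = 69 chips.
One more chip must push some color to its target, so 69 + 1 = 70.

70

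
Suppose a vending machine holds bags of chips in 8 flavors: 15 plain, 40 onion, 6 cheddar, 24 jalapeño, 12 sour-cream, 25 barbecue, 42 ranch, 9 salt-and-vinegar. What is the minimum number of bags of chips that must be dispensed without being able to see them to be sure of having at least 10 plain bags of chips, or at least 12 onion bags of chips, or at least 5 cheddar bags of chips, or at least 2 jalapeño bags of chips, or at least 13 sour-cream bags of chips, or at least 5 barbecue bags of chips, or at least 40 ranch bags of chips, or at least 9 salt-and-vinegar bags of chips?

Each of the 8 flavors has its own threshold; avoid all of them simultaneously.
The worst case stops just short of every target: 9 plain, 11 onion, 4 cheddar, 1 jalapeño, 12 sour-cream, 4 barbecue, 39 ranch, 8 salt-and-vinegar — 9 + 11 + 4 + 1 + 12 + 4 + 39 + 8 = 88 bags of chips.
One more bag of chips must push some flavor to its target, so 88 + 1 = 89.

89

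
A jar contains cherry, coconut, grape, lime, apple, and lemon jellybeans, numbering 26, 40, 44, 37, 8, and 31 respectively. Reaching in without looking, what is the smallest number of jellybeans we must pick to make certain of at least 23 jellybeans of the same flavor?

119

In the worst case we take at most 22 of each flavor, but all 8 apple (fewer than 22), giving 22 + 22 + 22 + 22 + 8 + 22 = 118.
One more jellybean then forces some flavor to 23, so 118 + 1 = 119.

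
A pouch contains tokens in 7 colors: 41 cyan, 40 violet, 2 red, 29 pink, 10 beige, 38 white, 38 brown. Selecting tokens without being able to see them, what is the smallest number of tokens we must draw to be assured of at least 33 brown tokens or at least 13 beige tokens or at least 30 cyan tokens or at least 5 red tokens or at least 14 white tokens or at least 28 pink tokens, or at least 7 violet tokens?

120

The worst case stops just short of every target: 29 cyan, 6 violet, all 2 red, 27 pink, all 10 beige, 13 white, 32 brown — 29 + 6 + 2 + 27 + 10 + 13 + 32 = 119 tokens.
One more token must push some color to its target, so 119 + 1 = 120.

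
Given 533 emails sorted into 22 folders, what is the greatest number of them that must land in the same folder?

The 533 emails fall into 22 folders.
If each of the 22 folders held at most 24, the total would be at most 22 × 24 = 528 < 533, a contradiction.
So at least one holds ⌈533/22⌉ = 25.

25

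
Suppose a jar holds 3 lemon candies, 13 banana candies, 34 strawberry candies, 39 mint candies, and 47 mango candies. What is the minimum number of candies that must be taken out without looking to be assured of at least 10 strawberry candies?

112

The worst case draws every non-strawberry candy first: 3 + 13 + 39 + 47 = 102.
The next 10 draws are then forced to be strawberry, giving 102 + 10 = 112.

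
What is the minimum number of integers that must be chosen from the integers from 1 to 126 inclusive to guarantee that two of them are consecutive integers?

Partition {1, …, 126} into 63 pairs: {1,2}, {3,4}, …, {125,126}.
Choosing 63 integers — say the 63 even numbers 2, 4, …, 126 — takes one from each pair and avoids the property.
Choosing 64 forces two into the same pair by pigeonhole, and those are consecutive. So 64.

64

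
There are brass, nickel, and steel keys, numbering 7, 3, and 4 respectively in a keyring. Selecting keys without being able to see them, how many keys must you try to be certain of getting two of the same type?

4

The worst case takes 1 key of each type without reaching 2 of any: 3 × 1 = 3.
The next key must bring some type to 2, so 3 + 1 = 4.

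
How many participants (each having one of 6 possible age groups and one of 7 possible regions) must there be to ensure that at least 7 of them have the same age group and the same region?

253

There are 6 × 7 = 42 (age group, region) combinations acting as pigeonholes.
With 42 × 6 = 252 participants we could place exactly 6 in each, with no (age group, region) pair reaching 7.
One more forces some (age group, region) pair to hold 7, so 252 + 1 = 253.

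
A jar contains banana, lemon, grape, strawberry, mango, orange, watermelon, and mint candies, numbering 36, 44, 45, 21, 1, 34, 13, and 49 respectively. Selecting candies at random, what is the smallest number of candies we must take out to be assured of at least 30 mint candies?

The worst case draws every non-mint candy first: 36 + 44 + 45 + 21 + 1 + 34 + 13 = 194.
The next 30 draws are then forced to be mint, giving 194 + 30 = 224.

224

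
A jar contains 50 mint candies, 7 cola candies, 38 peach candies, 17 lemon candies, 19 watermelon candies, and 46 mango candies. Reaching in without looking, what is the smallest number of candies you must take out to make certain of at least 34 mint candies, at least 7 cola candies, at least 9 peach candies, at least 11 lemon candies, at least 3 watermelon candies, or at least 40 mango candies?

The worst case stops just short of every target: 33 mint, 6 cola, 8 peach, 10 lemon, 2 watermelon, 39 mango — 33 + 6 + 8 + 10 + 2 + 39 = 98 candies.
One more candy must push some flavor to its target, so 98 + 1 = 99.

99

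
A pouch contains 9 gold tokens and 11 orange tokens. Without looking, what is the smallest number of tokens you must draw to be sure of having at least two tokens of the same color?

The worst case takes 1 token of each color without reaching 2 of any: 2 × 1 = 2.
The next token must bring some color to 2, so 2 + 1 = 3.

3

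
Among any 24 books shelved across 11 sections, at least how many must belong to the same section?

3

If each of the 11 sections held at most 2, the total would be at most 11 × 2 = 22 < 24, a contradiction.
So at least one holds ⌈24/11⌉ = 3.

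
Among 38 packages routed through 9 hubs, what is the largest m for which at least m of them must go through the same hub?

The 38 packages fall into 9 hubs.
If each of the 9 hubs held at most 4, the total would be at most 9 × 4 = 36 < 38, a contradiction.
So at least one holds ⌈38/9⌉ = 5.

5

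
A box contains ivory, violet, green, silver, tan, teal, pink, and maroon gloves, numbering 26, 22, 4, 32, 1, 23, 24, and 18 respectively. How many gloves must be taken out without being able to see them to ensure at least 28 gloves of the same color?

In the worst case we take at most 27 of each color, but all 26 ivory, all 22 violet, all 4 green, all 1 tan, all 23 teal, all 24 pink, and all 18 maroon (fewer than 27), giving 26 + 22 + 4 + 27 + 1 + 23 + 24 + 18 = 145.
One more glove then forces some color to 28, so 145 + 1 = 146.

146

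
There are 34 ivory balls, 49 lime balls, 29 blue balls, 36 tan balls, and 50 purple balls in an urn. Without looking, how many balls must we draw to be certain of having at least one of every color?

The hardest color to obtain is blue: we could draw every other ball first — 198 − 29 = 169 balls — without a single blue one.
The next draw must be blue, so 169 + 1 = 170.

170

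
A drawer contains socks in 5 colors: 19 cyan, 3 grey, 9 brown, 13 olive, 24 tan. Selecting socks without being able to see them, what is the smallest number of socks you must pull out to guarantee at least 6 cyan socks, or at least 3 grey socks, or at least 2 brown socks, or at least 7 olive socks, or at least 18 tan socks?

The worst case stops just short of every target: 5 cyan, 2 grey, 1 brown, 6 olive, 17 tan — 5 + 2 + 1 + 6 + 17 = 31 socks.
One more sock must push some color to its target, so 31 + 1 = 32.

32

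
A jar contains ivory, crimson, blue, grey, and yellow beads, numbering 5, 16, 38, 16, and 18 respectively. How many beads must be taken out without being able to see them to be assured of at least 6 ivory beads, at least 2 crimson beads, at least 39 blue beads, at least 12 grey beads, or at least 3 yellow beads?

58

The worst case stops just short of every target: 5 ivory, 1 crimson, 38 blue, 11 grey, 2 yellow — 5 + 1 + 38 + 11 + 2 = 57 beads.
One more bead must push some color to its target, so 57 + 1 = 58.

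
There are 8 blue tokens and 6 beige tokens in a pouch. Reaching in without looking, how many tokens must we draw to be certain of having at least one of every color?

The hardest color to obtain is beige: we could draw every other token first — 14 − 6 = 8 tokens — without a single beige one.
The next draw must be beige, so 8 + 1 = 9.

9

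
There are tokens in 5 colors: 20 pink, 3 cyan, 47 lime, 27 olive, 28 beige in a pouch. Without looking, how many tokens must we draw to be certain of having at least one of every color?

The hardest color to obtain is cyan: we could draw every other token first — 125 − 3 = 122 tokens — without a single cyan one.
The next draw must be cyan, so 122 + 1 = 123.

123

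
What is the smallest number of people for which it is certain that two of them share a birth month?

13

There are 12 months of the year acting as pigeonholes.
With 12 people we could place one in each, avoiding any repeat.
One more forces some class to hold 2, so 12 + 1 = 13.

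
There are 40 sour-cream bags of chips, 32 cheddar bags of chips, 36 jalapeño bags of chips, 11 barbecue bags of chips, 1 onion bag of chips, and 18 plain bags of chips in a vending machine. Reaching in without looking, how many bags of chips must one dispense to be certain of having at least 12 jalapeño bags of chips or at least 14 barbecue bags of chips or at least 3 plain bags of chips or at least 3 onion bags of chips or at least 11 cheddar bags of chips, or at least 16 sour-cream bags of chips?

51

The worst case stops just short of every target: 15 sour-cream, 10 cheddar, 11 jalapeño, all 11 barbecue, all 1 onion, 2 plain — 15 + 10 + 11 + 11 + 1 + 2 = 50 bags of chips.
One more bag of chips must push some flavor to its target, so 50 + 1 = 51.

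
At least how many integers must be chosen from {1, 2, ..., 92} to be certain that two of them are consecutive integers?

47

Partition {1, …, 92} into 46 pairs: {1,2}, {3,4}, …, {91,92}.
Choosing 46 integers — say the 46 even numbers 2, 4, …, 92 — takes one from each pair and avoids the property.
Choosing 47 forces two into the same pair by pigeonhole, and those are consecutive. So 47.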